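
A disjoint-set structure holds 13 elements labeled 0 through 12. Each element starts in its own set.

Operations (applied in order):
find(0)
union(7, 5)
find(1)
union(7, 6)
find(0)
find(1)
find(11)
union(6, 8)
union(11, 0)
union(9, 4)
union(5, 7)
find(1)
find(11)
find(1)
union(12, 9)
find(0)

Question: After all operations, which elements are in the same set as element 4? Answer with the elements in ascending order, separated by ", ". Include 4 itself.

Step 1: find(0) -> no change; set of 0 is {0}
Step 2: union(7, 5) -> merged; set of 7 now {5, 7}
Step 3: find(1) -> no change; set of 1 is {1}
Step 4: union(7, 6) -> merged; set of 7 now {5, 6, 7}
Step 5: find(0) -> no change; set of 0 is {0}
Step 6: find(1) -> no change; set of 1 is {1}
Step 7: find(11) -> no change; set of 11 is {11}
Step 8: union(6, 8) -> merged; set of 6 now {5, 6, 7, 8}
Step 9: union(11, 0) -> merged; set of 11 now {0, 11}
Step 10: union(9, 4) -> merged; set of 9 now {4, 9}
Step 11: union(5, 7) -> already same set; set of 5 now {5, 6, 7, 8}
Step 12: find(1) -> no change; set of 1 is {1}
Step 13: find(11) -> no change; set of 11 is {0, 11}
Step 14: find(1) -> no change; set of 1 is {1}
Step 15: union(12, 9) -> merged; set of 12 now {4, 9, 12}
Step 16: find(0) -> no change; set of 0 is {0, 11}
Component of 4: {4, 9, 12}

Answer: 4, 9, 12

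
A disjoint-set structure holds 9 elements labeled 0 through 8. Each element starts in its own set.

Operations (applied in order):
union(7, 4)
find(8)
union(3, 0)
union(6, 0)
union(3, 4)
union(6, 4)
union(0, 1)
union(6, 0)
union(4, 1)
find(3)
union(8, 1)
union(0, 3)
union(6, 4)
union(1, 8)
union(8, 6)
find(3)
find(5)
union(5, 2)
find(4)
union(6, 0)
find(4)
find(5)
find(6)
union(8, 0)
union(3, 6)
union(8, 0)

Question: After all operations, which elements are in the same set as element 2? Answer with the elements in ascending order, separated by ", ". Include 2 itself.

Answer: 2, 5

Derivation:
Step 1: union(7, 4) -> merged; set of 7 now {4, 7}
Step 2: find(8) -> no change; set of 8 is {8}
Step 3: union(3, 0) -> merged; set of 3 now {0, 3}
Step 4: union(6, 0) -> merged; set of 6 now {0, 3, 6}
Step 5: union(3, 4) -> merged; set of 3 now {0, 3, 4, 6, 7}
Step 6: union(6, 4) -> already same set; set of 6 now {0, 3, 4, 6, 7}
Step 7: union(0, 1) -> merged; set of 0 now {0, 1, 3, 4, 6, 7}
Step 8: union(6, 0) -> already same set; set of 6 now {0, 1, 3, 4, 6, 7}
Step 9: union(4, 1) -> already same set; set of 4 now {0, 1, 3, 4, 6, 7}
Step 10: find(3) -> no change; set of 3 is {0, 1, 3, 4, 6, 7}
Step 11: union(8, 1) -> merged; set of 8 now {0, 1, 3, 4, 6, 7, 8}
Step 12: union(0, 3) -> already same set; set of 0 now {0, 1, 3, 4, 6, 7, 8}
Step 13: union(6, 4) -> already same set; set of 6 now {0, 1, 3, 4, 6, 7, 8}
Step 14: union(1, 8) -> already same set; set of 1 now {0, 1, 3, 4, 6, 7, 8}
Step 15: union(8, 6) -> already same set; set of 8 now {0, 1, 3, 4, 6, 7, 8}
Step 16: find(3) -> no change; set of 3 is {0, 1, 3, 4, 6, 7, 8}
Step 17: find(5) -> no change; set of 5 is {5}
Step 18: union(5, 2) -> merged; set of 5 now {2, 5}
Step 19: find(4) -> no change; set of 4 is {0, 1, 3, 4, 6, 7, 8}
Step 20: union(6, 0) -> already same set; set of 6 now {0, 1, 3, 4, 6, 7, 8}
Step 21: find(4) -> no change; set of 4 is {0, 1, 3, 4, 6, 7, 8}
Step 22: find(5) -> no change; set of 5 is {2, 5}
Step 23: find(6) -> no change; set of 6 is {0, 1, 3, 4, 6, 7, 8}
Step 24: union(8, 0) -> already same set; set of 8 now {0, 1, 3, 4, 6, 7, 8}
Step 25: union(3, 6) -> already same set; set of 3 now {0, 1, 3, 4, 6, 7, 8}
Step 26: union(8, 0) -> already same set; set of 8 now {0, 1, 3, 4, 6, 7, 8}
Component of 2: {2, 5}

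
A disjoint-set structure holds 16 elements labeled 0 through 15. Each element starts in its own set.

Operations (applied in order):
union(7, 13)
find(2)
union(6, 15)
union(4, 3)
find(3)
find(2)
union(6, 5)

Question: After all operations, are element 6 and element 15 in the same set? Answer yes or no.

Step 1: union(7, 13) -> merged; set of 7 now {7, 13}
Step 2: find(2) -> no change; set of 2 is {2}
Step 3: union(6, 15) -> merged; set of 6 now {6, 15}
Step 4: union(4, 3) -> merged; set of 4 now {3, 4}
Step 5: find(3) -> no change; set of 3 is {3, 4}
Step 6: find(2) -> no change; set of 2 is {2}
Step 7: union(6, 5) -> merged; set of 6 now {5, 6, 15}
Set of 6: {5, 6, 15}; 15 is a member.

Answer: yes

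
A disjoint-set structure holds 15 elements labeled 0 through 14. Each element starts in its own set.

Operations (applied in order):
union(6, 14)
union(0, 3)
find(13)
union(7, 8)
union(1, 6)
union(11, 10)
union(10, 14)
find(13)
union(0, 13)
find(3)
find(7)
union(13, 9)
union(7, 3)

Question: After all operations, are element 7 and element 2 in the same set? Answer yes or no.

Answer: no

Derivation:
Step 1: union(6, 14) -> merged; set of 6 now {6, 14}
Step 2: union(0, 3) -> merged; set of 0 now {0, 3}
Step 3: find(13) -> no change; set of 13 is {13}
Step 4: union(7, 8) -> merged; set of 7 now {7, 8}
Step 5: union(1, 6) -> merged; set of 1 now {1, 6, 14}
Step 6: union(11, 10) -> merged; set of 11 now {10, 11}
Step 7: union(10, 14) -> merged; set of 10 now {1, 6, 10, 11, 14}
Step 8: find(13) -> no change; set of 13 is {13}
Step 9: union(0, 13) -> merged; set of 0 now {0, 3, 13}
Step 10: find(3) -> no change; set of 3 is {0, 3, 13}
Step 11: find(7) -> no change; set of 7 is {7, 8}
Step 12: union(13, 9) -> merged; set of 13 now {0, 3, 9, 13}
Step 13: union(7, 3) -> merged; set of 7 now {0, 3, 7, 8, 9, 13}
Set of 7: {0, 3, 7, 8, 9, 13}; 2 is not a member.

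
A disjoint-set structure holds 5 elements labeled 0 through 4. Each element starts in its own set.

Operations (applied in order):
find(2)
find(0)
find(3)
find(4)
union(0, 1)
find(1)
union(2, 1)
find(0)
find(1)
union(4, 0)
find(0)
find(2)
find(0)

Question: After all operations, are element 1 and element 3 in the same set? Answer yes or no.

Answer: no

Derivation:
Step 1: find(2) -> no change; set of 2 is {2}
Step 2: find(0) -> no change; set of 0 is {0}
Step 3: find(3) -> no change; set of 3 is {3}
Step 4: find(4) -> no change; set of 4 is {4}
Step 5: union(0, 1) -> merged; set of 0 now {0, 1}
Step 6: find(1) -> no change; set of 1 is {0, 1}
Step 7: union(2, 1) -> merged; set of 2 now {0, 1, 2}
Step 8: find(0) -> no change; set of 0 is {0, 1, 2}
Step 9: find(1) -> no change; set of 1 is {0, 1, 2}
Step 10: union(4, 0) -> merged; set of 4 now {0, 1, 2, 4}
Step 11: find(0) -> no change; set of 0 is {0, 1, 2, 4}
Step 12: find(2) -> no change; set of 2 is {0, 1, 2, 4}
Step 13: find(0) -> no change; set of 0 is {0, 1, 2, 4}
Set of 1: {0, 1, 2, 4}; 3 is not a member.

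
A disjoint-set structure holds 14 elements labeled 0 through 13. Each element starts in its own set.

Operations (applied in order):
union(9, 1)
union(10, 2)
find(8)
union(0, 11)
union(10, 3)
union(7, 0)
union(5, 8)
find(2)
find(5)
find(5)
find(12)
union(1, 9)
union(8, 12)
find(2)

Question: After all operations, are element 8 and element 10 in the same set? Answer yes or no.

Answer: no

Derivation:
Step 1: union(9, 1) -> merged; set of 9 now {1, 9}
Step 2: union(10, 2) -> merged; set of 10 now {2, 10}
Step 3: find(8) -> no change; set of 8 is {8}
Step 4: union(0, 11) -> merged; set of 0 now {0, 11}
Step 5: union(10, 3) -> merged; set of 10 now {2, 3, 10}
Step 6: union(7, 0) -> merged; set of 7 now {0, 7, 11}
Step 7: union(5, 8) -> merged; set of 5 now {5, 8}
Step 8: find(2) -> no change; set of 2 is {2, 3, 10}
Step 9: find(5) -> no change; set of 5 is {5, 8}
Step 10: find(5) -> no change; set of 5 is {5, 8}
Step 11: find(12) -> no change; set of 12 is {12}
Step 12: union(1, 9) -> already same set; set of 1 now {1, 9}
Step 13: union(8, 12) -> merged; set of 8 now {5, 8, 12}
Step 14: find(2) -> no change; set of 2 is {2, 3, 10}
Set of 8: {5, 8, 12}; 10 is not a member.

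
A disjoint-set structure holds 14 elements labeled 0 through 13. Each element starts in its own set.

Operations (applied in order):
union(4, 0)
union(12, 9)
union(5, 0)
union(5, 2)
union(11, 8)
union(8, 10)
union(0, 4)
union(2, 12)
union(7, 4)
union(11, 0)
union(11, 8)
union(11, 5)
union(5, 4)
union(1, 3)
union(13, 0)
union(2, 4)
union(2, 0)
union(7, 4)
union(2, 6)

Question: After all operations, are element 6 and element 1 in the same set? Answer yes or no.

Step 1: union(4, 0) -> merged; set of 4 now {0, 4}
Step 2: union(12, 9) -> merged; set of 12 now {9, 12}
Step 3: union(5, 0) -> merged; set of 5 now {0, 4, 5}
Step 4: union(5, 2) -> merged; set of 5 now {0, 2, 4, 5}
Step 5: union(11, 8) -> merged; set of 11 now {8, 11}
Step 6: union(8, 10) -> merged; set of 8 now {8, 10, 11}
Step 7: union(0, 4) -> already same set; set of 0 now {0, 2, 4, 5}
Step 8: union(2, 12) -> merged; set of 2 now {0, 2, 4, 5, 9, 12}
Step 9: union(7, 4) -> merged; set of 7 now {0, 2, 4, 5, 7, 9, 12}
Step 10: union(11, 0) -> merged; set of 11 now {0, 2, 4, 5, 7, 8, 9, 10, 11, 12}
Step 11: union(11, 8) -> already same set; set of 11 now {0, 2, 4, 5, 7, 8, 9, 10, 11, 12}
Step 12: union(11, 5) -> already same set; set of 11 now {0, 2, 4, 5, 7, 8, 9, 10, 11, 12}
Step 13: union(5, 4) -> already same set; set of 5 now {0, 2, 4, 5, 7, 8, 9, 10, 11, 12}
Step 14: union(1, 3) -> merged; set of 1 now {1, 3}
Step 15: union(13, 0) -> merged; set of 13 now {0, 2, 4, 5, 7, 8, 9, 10, 11, 12, 13}
Step 16: union(2, 4) -> already same set; set of 2 now {0, 2, 4, 5, 7, 8, 9, 10, 11, 12, 13}
Step 17: union(2, 0) -> already same set; set of 2 now {0, 2, 4, 5, 7, 8, 9, 10, 11, 12, 13}
Step 18: union(7, 4) -> already same set; set of 7 now {0, 2, 4, 5, 7, 8, 9, 10, 11, 12, 13}
Step 19: union(2, 6) -> merged; set of 2 now {0, 2, 4, 5, 6, 7, 8, 9, 10, 11, 12, 13}
Set of 6: {0, 2, 4, 5, 6, 7, 8, 9, 10, 11, 12, 13}; 1 is not a member.

Answer: no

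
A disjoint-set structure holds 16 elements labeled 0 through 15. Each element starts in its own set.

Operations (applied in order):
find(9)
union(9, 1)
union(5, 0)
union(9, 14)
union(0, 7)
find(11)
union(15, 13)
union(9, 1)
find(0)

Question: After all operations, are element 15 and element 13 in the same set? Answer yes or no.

Answer: yes

Derivation:
Step 1: find(9) -> no change; set of 9 is {9}
Step 2: union(9, 1) -> merged; set of 9 now {1, 9}
Step 3: union(5, 0) -> merged; set of 5 now {0, 5}
Step 4: union(9, 14) -> merged; set of 9 now {1, 9, 14}
Step 5: union(0, 7) -> merged; set of 0 now {0, 5, 7}
Step 6: find(11) -> no change; set of 11 is {11}
Step 7: union(15, 13) -> merged; set of 15 now {13, 15}
Step 8: union(9, 1) -> already same set; set of 9 now {1, 9, 14}
Step 9: find(0) -> no change; set of 0 is {0, 5, 7}
Set of 15: {13, 15}; 13 is a member.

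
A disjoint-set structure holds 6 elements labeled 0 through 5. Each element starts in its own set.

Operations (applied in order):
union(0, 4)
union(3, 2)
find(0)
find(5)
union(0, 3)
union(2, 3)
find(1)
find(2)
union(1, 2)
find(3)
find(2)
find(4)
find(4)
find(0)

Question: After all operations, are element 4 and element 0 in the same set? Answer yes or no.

Answer: yes

Derivation:
Step 1: union(0, 4) -> merged; set of 0 now {0, 4}
Step 2: union(3, 2) -> merged; set of 3 now {2, 3}
Step 3: find(0) -> no change; set of 0 is {0, 4}
Step 4: find(5) -> no change; set of 5 is {5}
Step 5: union(0, 3) -> merged; set of 0 now {0, 2, 3, 4}
Step 6: union(2, 3) -> already same set; set of 2 now {0, 2, 3, 4}
Step 7: find(1) -> no change; set of 1 is {1}
Step 8: find(2) -> no change; set of 2 is {0, 2, 3, 4}
Step 9: union(1, 2) -> merged; set of 1 now {0, 1, 2, 3, 4}
Step 10: find(3) -> no change; set of 3 is {0, 1, 2, 3, 4}
Step 11: find(2) -> no change; set of 2 is {0, 1, 2, 3, 4}
Step 12: find(4) -> no change; set of 4 is {0, 1, 2, 3, 4}
Step 13: find(4) -> no change; set of 4 is {0, 1, 2, 3, 4}
Step 14: find(0) -> no change; set of 0 is {0, 1, 2, 3, 4}
Set of 4: {0, 1, 2, 3, 4}; 0 is a member.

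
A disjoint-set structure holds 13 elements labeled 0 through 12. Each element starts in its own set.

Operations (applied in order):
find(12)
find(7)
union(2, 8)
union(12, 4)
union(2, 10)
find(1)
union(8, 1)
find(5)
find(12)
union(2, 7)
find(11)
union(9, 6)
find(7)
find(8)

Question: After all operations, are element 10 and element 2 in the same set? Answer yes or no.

Answer: yes

Derivation:
Step 1: find(12) -> no change; set of 12 is {12}
Step 2: find(7) -> no change; set of 7 is {7}
Step 3: union(2, 8) -> merged; set of 2 now {2, 8}
Step 4: union(12, 4) -> merged; set of 12 now {4, 12}
Step 5: union(2, 10) -> merged; set of 2 now {2, 8, 10}
Step 6: find(1) -> no change; set of 1 is {1}
Step 7: union(8, 1) -> merged; set of 8 now {1, 2, 8, 10}
Step 8: find(5) -> no change; set of 5 is {5}
Step 9: find(12) -> no change; set of 12 is {4, 12}
Step 10: union(2, 7) -> merged; set of 2 now {1, 2, 7, 8, 10}
Step 11: find(11) -> no change; set of 11 is {11}
Step 12: union(9, 6) -> merged; set of 9 now {6, 9}
Step 13: find(7) -> no change; set of 7 is {1, 2, 7, 8, 10}
Step 14: find(8) -> no change; set of 8 is {1, 2, 7, 8, 10}
Set of 10: {1, 2, 7, 8, 10}; 2 is a member.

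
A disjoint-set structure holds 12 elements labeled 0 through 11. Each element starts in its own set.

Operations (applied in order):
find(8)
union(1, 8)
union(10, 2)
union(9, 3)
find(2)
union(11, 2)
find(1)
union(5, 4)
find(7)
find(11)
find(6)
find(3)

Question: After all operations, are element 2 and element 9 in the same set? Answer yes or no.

Step 1: find(8) -> no change; set of 8 is {8}
Step 2: union(1, 8) -> merged; set of 1 now {1, 8}
Step 3: union(10, 2) -> merged; set of 10 now {2, 10}
Step 4: union(9, 3) -> merged; set of 9 now {3, 9}
Step 5: find(2) -> no change; set of 2 is {2, 10}
Step 6: union(11, 2) -> merged; set of 11 now {2, 10, 11}
Step 7: find(1) -> no change; set of 1 is {1, 8}
Step 8: union(5, 4) -> merged; set of 5 now {4, 5}
Step 9: find(7) -> no change; set of 7 is {7}
Step 10: find(11) -> no change; set of 11 is {2, 10, 11}
Step 11: find(6) -> no change; set of 6 is {6}
Step 12: find(3) -> no change; set of 3 is {3, 9}
Set of 2: {2, 10, 11}; 9 is not a member.

Answer: no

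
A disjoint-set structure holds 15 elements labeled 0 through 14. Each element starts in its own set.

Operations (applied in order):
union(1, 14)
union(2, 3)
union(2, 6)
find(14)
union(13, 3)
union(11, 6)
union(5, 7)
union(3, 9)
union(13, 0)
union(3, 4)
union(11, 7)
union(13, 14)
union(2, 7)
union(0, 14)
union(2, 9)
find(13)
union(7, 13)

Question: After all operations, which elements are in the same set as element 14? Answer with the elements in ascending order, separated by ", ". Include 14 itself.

Step 1: union(1, 14) -> merged; set of 1 now {1, 14}
Step 2: union(2, 3) -> merged; set of 2 now {2, 3}
Step 3: union(2, 6) -> merged; set of 2 now {2, 3, 6}
Step 4: find(14) -> no change; set of 14 is {1, 14}
Step 5: union(13, 3) -> merged; set of 13 now {2, 3, 6, 13}
Step 6: union(11, 6) -> merged; set of 11 now {2, 3, 6, 11, 13}
Step 7: union(5, 7) -> merged; set of 5 now {5, 7}
Step 8: union(3, 9) -> merged; set of 3 now {2, 3, 6, 9, 11, 13}
Step 9: union(13, 0) -> merged; set of 13 now {0, 2, 3, 6, 9, 11, 13}
Step 10: union(3, 4) -> merged; set of 3 now {0, 2, 3, 4, 6, 9, 11, 13}
Step 11: union(11, 7) -> merged; set of 11 now {0, 2, 3, 4, 5, 6, 7, 9, 11, 13}
Step 12: union(13, 14) -> merged; set of 13 now {0, 1, 2, 3, 4, 5, 6, 7, 9, 11, 13, 14}
Step 13: union(2, 7) -> already same set; set of 2 now {0, 1, 2, 3, 4, 5, 6, 7, 9, 11, 13, 14}
Step 14: union(0, 14) -> already same set; set of 0 now {0, 1, 2, 3, 4, 5, 6, 7, 9, 11, 13, 14}
Step 15: union(2, 9) -> already same set; set of 2 now {0, 1, 2, 3, 4, 5, 6, 7, 9, 11, 13, 14}
Step 16: find(13) -> no change; set of 13 is {0, 1, 2, 3, 4, 5, 6, 7, 9, 11, 13, 14}
Step 17: union(7, 13) -> already same set; set of 7 now {0, 1, 2, 3, 4, 5, 6, 7, 9, 11, 13, 14}
Component of 14: {0, 1, 2, 3, 4, 5, 6, 7, 9, 11, 13, 14}

Answer: 0, 1, 2, 3, 4, 5, 6, 7, 9, 11, 13, 14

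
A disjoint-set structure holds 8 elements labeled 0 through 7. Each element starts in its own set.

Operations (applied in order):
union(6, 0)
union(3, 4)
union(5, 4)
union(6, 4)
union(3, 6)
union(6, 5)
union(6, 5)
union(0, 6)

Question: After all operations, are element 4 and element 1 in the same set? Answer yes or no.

Answer: no

Derivation:
Step 1: union(6, 0) -> merged; set of 6 now {0, 6}
Step 2: union(3, 4) -> merged; set of 3 now {3, 4}
Step 3: union(5, 4) -> merged; set of 5 now {3, 4, 5}
Step 4: union(6, 4) -> merged; set of 6 now {0, 3, 4, 5, 6}
Step 5: union(3, 6) -> already same set; set of 3 now {0, 3, 4, 5, 6}
Step 6: union(6, 5) -> already same set; set of 6 now {0, 3, 4, 5, 6}
Step 7: union(6, 5) -> already same set; set of 6 now {0, 3, 4, 5, 6}
Step 8: union(0, 6) -> already same set; set of 0 now {0, 3, 4, 5, 6}
Set of 4: {0, 3, 4, 5, 6}; 1 is not a member.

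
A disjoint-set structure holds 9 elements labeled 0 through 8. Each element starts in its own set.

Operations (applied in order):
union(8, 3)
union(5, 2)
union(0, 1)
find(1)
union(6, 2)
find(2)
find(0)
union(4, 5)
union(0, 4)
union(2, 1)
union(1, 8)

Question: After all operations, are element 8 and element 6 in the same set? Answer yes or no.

Step 1: union(8, 3) -> merged; set of 8 now {3, 8}
Step 2: union(5, 2) -> merged; set of 5 now {2, 5}
Step 3: union(0, 1) -> merged; set of 0 now {0, 1}
Step 4: find(1) -> no change; set of 1 is {0, 1}
Step 5: union(6, 2) -> merged; set of 6 now {2, 5, 6}
Step 6: find(2) -> no change; set of 2 is {2, 5, 6}
Step 7: find(0) -> no change; set of 0 is {0, 1}
Step 8: union(4, 5) -> merged; set of 4 now {2, 4, 5, 6}
Step 9: union(0, 4) -> merged; set of 0 now {0, 1, 2, 4, 5, 6}
Step 10: union(2, 1) -> already same set; set of 2 now {0, 1, 2, 4, 5, 6}
Step 11: union(1, 8) -> merged; set of 1 now {0, 1, 2, 3, 4, 5, 6, 8}
Set of 8: {0, 1, 2, 3, 4, 5, 6, 8}; 6 is a member.

Answer: yes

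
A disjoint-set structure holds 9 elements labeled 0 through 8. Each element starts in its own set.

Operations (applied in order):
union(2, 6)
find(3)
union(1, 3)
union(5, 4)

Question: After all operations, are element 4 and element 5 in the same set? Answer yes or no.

Answer: yes

Derivation:
Step 1: union(2, 6) -> merged; set of 2 now {2, 6}
Step 2: find(3) -> no change; set of 3 is {3}
Step 3: union(1, 3) -> merged; set of 1 now {1, 3}
Step 4: union(5, 4) -> merged; set of 5 now {4, 5}
Set of 4: {4, 5}; 5 is a member.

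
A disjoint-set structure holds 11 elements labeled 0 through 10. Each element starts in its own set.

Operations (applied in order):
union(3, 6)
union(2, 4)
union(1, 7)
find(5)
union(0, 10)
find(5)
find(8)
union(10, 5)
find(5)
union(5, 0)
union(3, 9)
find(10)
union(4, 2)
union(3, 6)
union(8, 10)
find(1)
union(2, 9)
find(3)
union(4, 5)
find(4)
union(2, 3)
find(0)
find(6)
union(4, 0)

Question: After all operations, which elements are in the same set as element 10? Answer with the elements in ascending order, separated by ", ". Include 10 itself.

Answer: 0, 2, 3, 4, 5, 6, 8, 9, 10

Derivation:
Step 1: union(3, 6) -> merged; set of 3 now {3, 6}
Step 2: union(2, 4) -> merged; set of 2 now {2, 4}
Step 3: union(1, 7) -> merged; set of 1 now {1, 7}
Step 4: find(5) -> no change; set of 5 is {5}
Step 5: union(0, 10) -> merged; set of 0 now {0, 10}
Step 6: find(5) -> no change; set of 5 is {5}
Step 7: find(8) -> no change; set of 8 is {8}
Step 8: union(10, 5) -> merged; set of 10 now {0, 5, 10}
Step 9: find(5) -> no change; set of 5 is {0, 5, 10}
Step 10: union(5, 0) -> already same set; set of 5 now {0, 5, 10}
Step 11: union(3, 9) -> merged; set of 3 now {3, 6, 9}
Step 12: find(10) -> no change; set of 10 is {0, 5, 10}
Step 13: union(4, 2) -> already same set; set of 4 now {2, 4}
Step 14: union(3, 6) -> already same set; set of 3 now {3, 6, 9}
Step 15: union(8, 10) -> merged; set of 8 now {0, 5, 8, 10}
Step 16: find(1) -> no change; set of 1 is {1, 7}
Step 17: union(2, 9) -> merged; set of 2 now {2, 3, 4, 6, 9}
Step 18: find(3) -> no change; set of 3 is {2, 3, 4, 6, 9}
Step 19: union(4, 5) -> merged; set of 4 now {0, 2, 3, 4, 5, 6, 8, 9, 10}
Step 20: find(4) -> no change; set of 4 is {0, 2, 3, 4, 5, 6, 8, 9, 10}
Step 21: union(2, 3) -> already same set; set of 2 now {0, 2, 3, 4, 5, 6, 8, 9, 10}
Step 22: find(0) -> no change; set of 0 is {0, 2, 3, 4, 5, 6, 8, 9, 10}
Step 23: find(6) -> no change; set of 6 is {0, 2, 3, 4, 5, 6, 8, 9, 10}
Step 24: union(4, 0) -> already same set; set of 4 now {0, 2, 3, 4, 5, 6, 8, 9, 10}
Component of 10: {0, 2, 3, 4, 5, 6, 8, 9, 10}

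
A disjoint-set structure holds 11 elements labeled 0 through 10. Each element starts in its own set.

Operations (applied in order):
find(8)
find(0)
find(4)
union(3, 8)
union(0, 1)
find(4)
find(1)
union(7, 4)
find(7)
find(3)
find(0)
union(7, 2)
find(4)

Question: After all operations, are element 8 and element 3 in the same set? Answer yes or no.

Step 1: find(8) -> no change; set of 8 is {8}
Step 2: find(0) -> no change; set of 0 is {0}
Step 3: find(4) -> no change; set of 4 is {4}
Step 4: union(3, 8) -> merged; set of 3 now {3, 8}
Step 5: union(0, 1) -> merged; set of 0 now {0, 1}
Step 6: find(4) -> no change; set of 4 is {4}
Step 7: find(1) -> no change; set of 1 is {0, 1}
Step 8: union(7, 4) -> merged; set of 7 now {4, 7}
Step 9: find(7) -> no change; set of 7 is {4, 7}
Step 10: find(3) -> no change; set of 3 is {3, 8}
Step 11: find(0) -> no change; set of 0 is {0, 1}
Step 12: union(7, 2) -> merged; set of 7 now {2, 4, 7}
Step 13: find(4) -> no change; set of 4 is {2, 4, 7}
Set of 8: {3, 8}; 3 is a member.

Answer: yes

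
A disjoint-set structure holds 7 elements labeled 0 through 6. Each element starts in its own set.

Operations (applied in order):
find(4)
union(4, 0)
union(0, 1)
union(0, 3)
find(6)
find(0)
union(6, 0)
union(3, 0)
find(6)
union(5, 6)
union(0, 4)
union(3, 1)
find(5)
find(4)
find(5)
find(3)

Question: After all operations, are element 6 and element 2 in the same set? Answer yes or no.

Answer: no

Derivation:
Step 1: find(4) -> no change; set of 4 is {4}
Step 2: union(4, 0) -> merged; set of 4 now {0, 4}
Step 3: union(0, 1) -> merged; set of 0 now {0, 1, 4}
Step 4: union(0, 3) -> merged; set of 0 now {0, 1, 3, 4}
Step 5: find(6) -> no change; set of 6 is {6}
Step 6: find(0) -> no change; set of 0 is {0, 1, 3, 4}
Step 7: union(6, 0) -> merged; set of 6 now {0, 1, 3, 4, 6}
Step 8: union(3, 0) -> already same set; set of 3 now {0, 1, 3, 4, 6}
Step 9: find(6) -> no change; set of 6 is {0, 1, 3, 4, 6}
Step 10: union(5, 6) -> merged; set of 5 now {0, 1, 3, 4, 5, 6}
Step 11: union(0, 4) -> already same set; set of 0 now {0, 1, 3, 4, 5, 6}
Step 12: union(3, 1) -> already same set; set of 3 now {0, 1, 3, 4, 5, 6}
Step 13: find(5) -> no change; set of 5 is {0, 1, 3, 4, 5, 6}
Step 14: find(4) -> no change; set of 4 is {0, 1, 3, 4, 5, 6}
Step 15: find(5) -> no change; set of 5 is {0, 1, 3, 4, 5, 6}
Step 16: find(3) -> no change; set of 3 is {0, 1, 3, 4, 5, 6}
Set of 6: {0, 1, 3, 4, 5, 6}; 2 is not a member.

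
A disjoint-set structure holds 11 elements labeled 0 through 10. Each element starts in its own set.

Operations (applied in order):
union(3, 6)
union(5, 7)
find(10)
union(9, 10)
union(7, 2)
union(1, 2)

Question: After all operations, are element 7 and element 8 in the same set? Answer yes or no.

Answer: no

Derivation:
Step 1: union(3, 6) -> merged; set of 3 now {3, 6}
Step 2: union(5, 7) -> merged; set of 5 now {5, 7}
Step 3: find(10) -> no change; set of 10 is {10}
Step 4: union(9, 10) -> merged; set of 9 now {9, 10}
Step 5: union(7, 2) -> merged; set of 7 now {2, 5, 7}
Step 6: union(1, 2) -> merged; set of 1 now {1, 2, 5, 7}
Set of 7: {1, 2, 5, 7}; 8 is not a member.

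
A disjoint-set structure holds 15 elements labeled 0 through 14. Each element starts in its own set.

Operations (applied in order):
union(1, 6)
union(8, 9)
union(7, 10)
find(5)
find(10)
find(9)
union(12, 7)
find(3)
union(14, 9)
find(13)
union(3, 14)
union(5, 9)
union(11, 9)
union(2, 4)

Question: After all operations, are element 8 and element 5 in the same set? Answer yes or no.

Step 1: union(1, 6) -> merged; set of 1 now {1, 6}
Step 2: union(8, 9) -> merged; set of 8 now {8, 9}
Step 3: union(7, 10) -> merged; set of 7 now {7, 10}
Step 4: find(5) -> no change; set of 5 is {5}
Step 5: find(10) -> no change; set of 10 is {7, 10}
Step 6: find(9) -> no change; set of 9 is {8, 9}
Step 7: union(12, 7) -> merged; set of 12 now {7, 10, 12}
Step 8: find(3) -> no change; set of 3 is {3}
Step 9: union(14, 9) -> merged; set of 14 now {8, 9, 14}
Step 10: find(13) -> no change; set of 13 is {13}
Step 11: union(3, 14) -> merged; set of 3 now {3, 8, 9, 14}
Step 12: union(5, 9) -> merged; set of 5 now {3, 5, 8, 9, 14}
Step 13: union(11, 9) -> merged; set of 11 now {3, 5, 8, 9, 11, 14}
Step 14: union(2, 4) -> merged; set of 2 now {2, 4}
Set of 8: {3, 5, 8, 9, 11, 14}; 5 is a member.

Answer: yes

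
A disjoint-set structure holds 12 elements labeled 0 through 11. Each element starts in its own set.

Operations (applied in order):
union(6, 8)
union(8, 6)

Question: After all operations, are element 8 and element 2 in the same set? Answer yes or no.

Answer: no

Derivation:
Step 1: union(6, 8) -> merged; set of 6 now {6, 8}
Step 2: union(8, 6) -> already same set; set of 8 now {6, 8}
Set of 8: {6, 8}; 2 is not a member.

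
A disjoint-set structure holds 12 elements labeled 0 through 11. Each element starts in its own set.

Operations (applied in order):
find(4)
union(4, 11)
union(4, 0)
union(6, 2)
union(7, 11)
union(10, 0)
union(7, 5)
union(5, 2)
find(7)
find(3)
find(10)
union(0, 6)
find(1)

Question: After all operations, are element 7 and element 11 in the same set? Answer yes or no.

Answer: yes

Derivation:
Step 1: find(4) -> no change; set of 4 is {4}
Step 2: union(4, 11) -> merged; set of 4 now {4, 11}
Step 3: union(4, 0) -> merged; set of 4 now {0, 4, 11}
Step 4: union(6, 2) -> merged; set of 6 now {2, 6}
Step 5: union(7, 11) -> merged; set of 7 now {0, 4, 7, 11}
Step 6: union(10, 0) -> merged; set of 10 now {0, 4, 7, 10, 11}
Step 7: union(7, 5) -> merged; set of 7 now {0, 4, 5, 7, 10, 11}
Step 8: union(5, 2) -> merged; set of 5 now {0, 2, 4, 5, 6, 7, 10, 11}
Step 9: find(7) -> no change; set of 7 is {0, 2, 4, 5, 6, 7, 10, 11}
Step 10: find(3) -> no change; set of 3 is {3}
Step 11: find(10) -> no change; set of 10 is {0, 2, 4, 5, 6, 7, 10, 11}
Step 12: union(0, 6) -> already same set; set of 0 now {0, 2, 4, 5, 6, 7, 10, 11}
Step 13: find(1) -> no change; set of 1 is {1}
Set of 7: {0, 2, 4, 5, 6, 7, 10, 11}; 11 is a member.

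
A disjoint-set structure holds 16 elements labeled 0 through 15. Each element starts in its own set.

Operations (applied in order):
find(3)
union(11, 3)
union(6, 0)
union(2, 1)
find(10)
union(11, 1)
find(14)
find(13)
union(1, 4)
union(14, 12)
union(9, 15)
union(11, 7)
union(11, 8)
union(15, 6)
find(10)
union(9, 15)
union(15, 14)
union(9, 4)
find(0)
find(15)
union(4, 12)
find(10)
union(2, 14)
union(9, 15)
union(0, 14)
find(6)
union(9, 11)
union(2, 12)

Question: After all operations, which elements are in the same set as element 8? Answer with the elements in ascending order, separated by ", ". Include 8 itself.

Step 1: find(3) -> no change; set of 3 is {3}
Step 2: union(11, 3) -> merged; set of 11 now {3, 11}
Step 3: union(6, 0) -> merged; set of 6 now {0, 6}
Step 4: union(2, 1) -> merged; set of 2 now {1, 2}
Step 5: find(10) -> no change; set of 10 is {10}
Step 6: union(11, 1) -> merged; set of 11 now {1, 2, 3, 11}
Step 7: find(14) -> no change; set of 14 is {14}
Step 8: find(13) -> no change; set of 13 is {13}
Step 9: union(1, 4) -> merged; set of 1 now {1, 2, 3, 4, 11}
Step 10: union(14, 12) -> merged; set of 14 now {12, 14}
Step 11: union(9, 15) -> merged; set of 9 now {9, 15}
Step 12: union(11, 7) -> merged; set of 11 now {1, 2, 3, 4, 7, 11}
Step 13: union(11, 8) -> merged; set of 11 now {1, 2, 3, 4, 7, 8, 11}
Step 14: union(15, 6) -> merged; set of 15 now {0, 6, 9, 15}
Step 15: find(10) -> no change; set of 10 is {10}
Step 16: union(9, 15) -> already same set; set of 9 now {0, 6, 9, 15}
Step 17: union(15, 14) -> merged; set of 15 now {0, 6, 9, 12, 14, 15}
Step 18: union(9, 4) -> merged; set of 9 now {0, 1, 2, 3, 4, 6, 7, 8, 9, 11, 12, 14, 15}
Step 19: find(0) -> no change; set of 0 is {0, 1, 2, 3, 4, 6, 7, 8, 9, 11, 12, 14, 15}
Step 20: find(15) -> no change; set of 15 is {0, 1, 2, 3, 4, 6, 7, 8, 9, 11, 12, 14, 15}
Step 21: union(4, 12) -> already same set; set of 4 now {0, 1, 2, 3, 4, 6, 7, 8, 9, 11, 12, 14, 15}
Step 22: find(10) -> no change; set of 10 is {10}
Step 23: union(2, 14) -> already same set; set of 2 now {0, 1, 2, 3, 4, 6, 7, 8, 9, 11, 12, 14, 15}
Step 24: union(9, 15) -> already same set; set of 9 now {0, 1, 2, 3, 4, 6, 7, 8, 9, 11, 12, 14, 15}
Step 25: union(0, 14) -> already same set; set of 0 now {0, 1, 2, 3, 4, 6, 7, 8, 9, 11, 12, 14, 15}
Step 26: find(6) -> no change; set of 6 is {0, 1, 2, 3, 4, 6, 7, 8, 9, 11, 12, 14, 15}
Step 27: union(9, 11) -> already same set; set of 9 now {0, 1, 2, 3, 4, 6, 7, 8, 9, 11, 12, 14, 15}
Step 28: union(2, 12) -> already same set; set of 2 now {0, 1, 2, 3, 4, 6, 7, 8, 9, 11, 12, 14, 15}
Component of 8: {0, 1, 2, 3, 4, 6, 7, 8, 9, 11, 12, 14, 15}

Answer: 0, 1, 2, 3, 4, 6, 7, 8, 9, 11, 12, 14, 15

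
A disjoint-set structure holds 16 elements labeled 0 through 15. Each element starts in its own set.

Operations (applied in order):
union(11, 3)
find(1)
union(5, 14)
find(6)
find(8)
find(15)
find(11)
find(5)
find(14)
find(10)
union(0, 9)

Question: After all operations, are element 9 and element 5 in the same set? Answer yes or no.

Step 1: union(11, 3) -> merged; set of 11 now {3, 11}
Step 2: find(1) -> no change; set of 1 is {1}
Step 3: union(5, 14) -> merged; set of 5 now {5, 14}
Step 4: find(6) -> no change; set of 6 is {6}
Step 5: find(8) -> no change; set of 8 is {8}
Step 6: find(15) -> no change; set of 15 is {15}
Step 7: find(11) -> no change; set of 11 is {3, 11}
Step 8: find(5) -> no change; set of 5 is {5, 14}
Step 9: find(14) -> no change; set of 14 is {5, 14}
Step 10: find(10) -> no change; set of 10 is {10}
Step 11: union(0, 9) -> merged; set of 0 now {0, 9}
Set of 9: {0, 9}; 5 is not a member.

Answer: no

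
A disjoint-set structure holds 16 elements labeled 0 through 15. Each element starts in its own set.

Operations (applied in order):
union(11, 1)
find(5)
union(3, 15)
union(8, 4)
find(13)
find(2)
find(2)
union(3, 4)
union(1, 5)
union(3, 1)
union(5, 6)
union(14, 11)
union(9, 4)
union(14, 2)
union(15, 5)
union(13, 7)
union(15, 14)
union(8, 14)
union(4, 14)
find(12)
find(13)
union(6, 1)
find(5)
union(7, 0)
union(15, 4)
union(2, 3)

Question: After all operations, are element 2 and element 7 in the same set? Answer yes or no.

Answer: no

Derivation:
Step 1: union(11, 1) -> merged; set of 11 now {1, 11}
Step 2: find(5) -> no change; set of 5 is {5}
Step 3: union(3, 15) -> merged; set of 3 now {3, 15}
Step 4: union(8, 4) -> merged; set of 8 now {4, 8}
Step 5: find(13) -> no change; set of 13 is {13}
Step 6: find(2) -> no change; set of 2 is {2}
Step 7: find(2) -> no change; set of 2 is {2}
Step 8: union(3, 4) -> merged; set of 3 now {3, 4, 8, 15}
Step 9: union(1, 5) -> merged; set of 1 now {1, 5, 11}
Step 10: union(3, 1) -> merged; set of 3 now {1, 3, 4, 5, 8, 11, 15}
Step 11: union(5, 6) -> merged; set of 5 now {1, 3, 4, 5, 6, 8, 11, 15}
Step 12: union(14, 11) -> merged; set of 14 now {1, 3, 4, 5, 6, 8, 11, 14, 15}
Step 13: union(9, 4) -> merged; set of 9 now {1, 3, 4, 5, 6, 8, 9, 11, 14, 15}
Step 14: union(14, 2) -> merged; set of 14 now {1, 2, 3, 4, 5, 6, 8, 9, 11, 14, 15}
Step 15: union(15, 5) -> already same set; set of 15 now {1, 2, 3, 4, 5, 6, 8, 9, 11, 14, 15}
Step 16: union(13, 7) -> merged; set of 13 now {7, 13}
Step 17: union(15, 14) -> already same set; set of 15 now {1, 2, 3, 4, 5, 6, 8, 9, 11, 14, 15}
Step 18: union(8, 14) -> already same set; set of 8 now {1, 2, 3, 4, 5, 6, 8, 9, 11, 14, 15}
Step 19: union(4, 14) -> already same set; set of 4 now {1, 2, 3, 4, 5, 6, 8, 9, 11, 14, 15}
Step 20: find(12) -> no change; set of 12 is {12}
Step 21: find(13) -> no change; set of 13 is {7, 13}
Step 22: union(6, 1) -> already same set; set of 6 now {1, 2, 3, 4, 5, 6, 8, 9, 11, 14, 15}
Step 23: find(5) -> no change; set of 5 is {1, 2, 3, 4, 5, 6, 8, 9, 11, 14, 15}
Step 24: union(7, 0) -> merged; set of 7 now {0, 7, 13}
Step 25: union(15, 4) -> already same set; set of 15 now {1, 2, 3, 4, 5, 6, 8, 9, 11, 14, 15}
Step 26: union(2, 3) -> already same set; set of 2 now {1, 2, 3, 4, 5, 6, 8, 9, 11, 14, 15}
Set of 2: {1, 2, 3, 4, 5, 6, 8, 9, 11, 14, 15}; 7 is not a member.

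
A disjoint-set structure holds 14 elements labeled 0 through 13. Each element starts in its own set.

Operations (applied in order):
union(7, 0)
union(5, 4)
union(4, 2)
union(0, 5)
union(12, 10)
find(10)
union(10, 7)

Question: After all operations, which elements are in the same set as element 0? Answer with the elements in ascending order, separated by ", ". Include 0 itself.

Answer: 0, 2, 4, 5, 7, 10, 12

Derivation:
Step 1: union(7, 0) -> merged; set of 7 now {0, 7}
Step 2: union(5, 4) -> merged; set of 5 now {4, 5}
Step 3: union(4, 2) -> merged; set of 4 now {2, 4, 5}
Step 4: union(0, 5) -> merged; set of 0 now {0, 2, 4, 5, 7}
Step 5: union(12, 10) -> merged; set of 12 now {10, 12}
Step 6: find(10) -> no change; set of 10 is {10, 12}
Step 7: union(10, 7) -> merged; set of 10 now {0, 2, 4, 5, 7, 10, 12}
Component of 0: {0, 2, 4, 5, 7, 10, 12}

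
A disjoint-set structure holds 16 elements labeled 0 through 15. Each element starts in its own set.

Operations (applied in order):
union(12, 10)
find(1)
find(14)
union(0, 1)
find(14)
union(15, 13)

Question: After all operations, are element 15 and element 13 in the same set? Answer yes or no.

Step 1: union(12, 10) -> merged; set of 12 now {10, 12}
Step 2: find(1) -> no change; set of 1 is {1}
Step 3: find(14) -> no change; set of 14 is {14}
Step 4: union(0, 1) -> merged; set of 0 now {0, 1}
Step 5: find(14) -> no change; set of 14 is {14}
Step 6: union(15, 13) -> merged; set of 15 now {13, 15}
Set of 15: {13, 15}; 13 is a member.

Answer: yes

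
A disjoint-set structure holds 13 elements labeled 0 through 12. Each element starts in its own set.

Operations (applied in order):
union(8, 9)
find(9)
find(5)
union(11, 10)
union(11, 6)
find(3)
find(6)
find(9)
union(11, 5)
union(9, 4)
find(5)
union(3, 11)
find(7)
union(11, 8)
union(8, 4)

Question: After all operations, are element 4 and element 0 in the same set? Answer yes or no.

Step 1: union(8, 9) -> merged; set of 8 now {8, 9}
Step 2: find(9) -> no change; set of 9 is {8, 9}
Step 3: find(5) -> no change; set of 5 is {5}
Step 4: union(11, 10) -> merged; set of 11 now {10, 11}
Step 5: union(11, 6) -> merged; set of 11 now {6, 10, 11}
Step 6: find(3) -> no change; set of 3 is {3}
Step 7: find(6) -> no change; set of 6 is {6, 10, 11}
Step 8: find(9) -> no change; set of 9 is {8, 9}
Step 9: union(11, 5) -> merged; set of 11 now {5, 6, 10, 11}
Step 10: union(9, 4) -> merged; set of 9 now {4, 8, 9}
Step 11: find(5) -> no change; set of 5 is {5, 6, 10, 11}
Step 12: union(3, 11) -> merged; set of 3 now {3, 5, 6, 10, 11}
Step 13: find(7) -> no change; set of 7 is {7}
Step 14: union(11, 8) -> merged; set of 11 now {3, 4, 5, 6, 8, 9, 10, 11}
Step 15: union(8, 4) -> already same set; set of 8 now {3, 4, 5, 6, 8, 9, 10, 11}
Set of 4: {3, 4, 5, 6, 8, 9, 10, 11}; 0 is not a member.

Answer: no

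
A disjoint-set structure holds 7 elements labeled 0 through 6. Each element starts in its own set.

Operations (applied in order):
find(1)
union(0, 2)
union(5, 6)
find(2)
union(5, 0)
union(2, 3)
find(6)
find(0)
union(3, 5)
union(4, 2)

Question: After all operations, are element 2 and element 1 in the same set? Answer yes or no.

Step 1: find(1) -> no change; set of 1 is {1}
Step 2: union(0, 2) -> merged; set of 0 now {0, 2}
Step 3: union(5, 6) -> merged; set of 5 now {5, 6}
Step 4: find(2) -> no change; set of 2 is {0, 2}
Step 5: union(5, 0) -> merged; set of 5 now {0, 2, 5, 6}
Step 6: union(2, 3) -> merged; set of 2 now {0, 2, 3, 5, 6}
Step 7: find(6) -> no change; set of 6 is {0, 2, 3, 5, 6}
Step 8: find(0) -> no change; set of 0 is {0, 2, 3, 5, 6}
Step 9: union(3, 5) -> already same set; set of 3 now {0, 2, 3, 5, 6}
Step 10: union(4, 2) -> merged; set of 4 now {0, 2, 3, 4, 5, 6}
Set of 2: {0, 2, 3, 4, 5, 6}; 1 is not a member.

Answer: no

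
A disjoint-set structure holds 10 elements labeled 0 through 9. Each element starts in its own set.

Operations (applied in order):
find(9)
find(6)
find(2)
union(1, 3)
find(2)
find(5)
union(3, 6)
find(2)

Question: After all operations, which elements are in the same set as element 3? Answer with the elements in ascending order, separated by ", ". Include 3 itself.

Step 1: find(9) -> no change; set of 9 is {9}
Step 2: find(6) -> no change; set of 6 is {6}
Step 3: find(2) -> no change; set of 2 is {2}
Step 4: union(1, 3) -> merged; set of 1 now {1, 3}
Step 5: find(2) -> no change; set of 2 is {2}
Step 6: find(5) -> no change; set of 5 is {5}
Step 7: union(3, 6) -> merged; set of 3 now {1, 3, 6}
Step 8: find(2) -> no change; set of 2 is {2}
Component of 3: {1, 3, 6}

Answer: 1, 3, 6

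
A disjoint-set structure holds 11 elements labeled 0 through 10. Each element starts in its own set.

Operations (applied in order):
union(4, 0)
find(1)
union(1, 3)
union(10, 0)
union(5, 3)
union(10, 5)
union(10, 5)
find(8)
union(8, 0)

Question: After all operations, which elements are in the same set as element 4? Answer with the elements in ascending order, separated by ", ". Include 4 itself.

Answer: 0, 1, 3, 4, 5, 8, 10

Derivation:
Step 1: union(4, 0) -> merged; set of 4 now {0, 4}
Step 2: find(1) -> no change; set of 1 is {1}
Step 3: union(1, 3) -> merged; set of 1 now {1, 3}
Step 4: union(10, 0) -> merged; set of 10 now {0, 4, 10}
Step 5: union(5, 3) -> merged; set of 5 now {1, 3, 5}
Step 6: union(10, 5) -> merged; set of 10 now {0, 1, 3, 4, 5, 10}
Step 7: union(10, 5) -> already same set; set of 10 now {0, 1, 3, 4, 5, 10}
Step 8: find(8) -> no change; set of 8 is {8}
Step 9: union(8, 0) -> merged; set of 8 now {0, 1, 3, 4, 5, 8, 10}
Component of 4: {0, 1, 3, 4, 5, 8, 10}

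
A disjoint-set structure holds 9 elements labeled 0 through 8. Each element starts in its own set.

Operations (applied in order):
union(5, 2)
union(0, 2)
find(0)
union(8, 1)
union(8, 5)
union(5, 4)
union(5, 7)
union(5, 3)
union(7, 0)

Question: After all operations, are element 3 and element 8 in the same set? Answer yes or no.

Step 1: union(5, 2) -> merged; set of 5 now {2, 5}
Step 2: union(0, 2) -> merged; set of 0 now {0, 2, 5}
Step 3: find(0) -> no change; set of 0 is {0, 2, 5}
Step 4: union(8, 1) -> merged; set of 8 now {1, 8}
Step 5: union(8, 5) -> merged; set of 8 now {0, 1, 2, 5, 8}
Step 6: union(5, 4) -> merged; set of 5 now {0, 1, 2, 4, 5, 8}
Step 7: union(5, 7) -> merged; set of 5 now {0, 1, 2, 4, 5, 7, 8}
Step 8: union(5, 3) -> merged; set of 5 now {0, 1, 2, 3, 4, 5, 7, 8}
Step 9: union(7, 0) -> already same set; set of 7 now {0, 1, 2, 3, 4, 5, 7, 8}
Set of 3: {0, 1, 2, 3, 4, 5, 7, 8}; 8 is a member.

Answer: yes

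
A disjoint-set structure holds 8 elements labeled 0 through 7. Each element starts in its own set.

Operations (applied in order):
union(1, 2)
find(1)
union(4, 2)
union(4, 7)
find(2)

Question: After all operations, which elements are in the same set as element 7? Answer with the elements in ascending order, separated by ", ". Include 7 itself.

Step 1: union(1, 2) -> merged; set of 1 now {1, 2}
Step 2: find(1) -> no change; set of 1 is {1, 2}
Step 3: union(4, 2) -> merged; set of 4 now {1, 2, 4}
Step 4: union(4, 7) -> merged; set of 4 now {1, 2, 4, 7}
Step 5: find(2) -> no change; set of 2 is {1, 2, 4, 7}
Component of 7: {1, 2, 4, 7}

Answer: 1, 2, 4, 7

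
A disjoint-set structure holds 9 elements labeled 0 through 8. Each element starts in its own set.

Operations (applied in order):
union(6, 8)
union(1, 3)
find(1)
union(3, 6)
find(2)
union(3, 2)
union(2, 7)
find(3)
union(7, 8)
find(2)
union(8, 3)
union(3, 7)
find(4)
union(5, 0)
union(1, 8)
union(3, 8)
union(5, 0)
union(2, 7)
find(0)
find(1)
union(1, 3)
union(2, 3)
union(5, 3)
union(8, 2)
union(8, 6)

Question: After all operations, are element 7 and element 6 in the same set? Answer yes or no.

Answer: yes

Derivation:
Step 1: union(6, 8) -> merged; set of 6 now {6, 8}
Step 2: union(1, 3) -> merged; set of 1 now {1, 3}
Step 3: find(1) -> no change; set of 1 is {1, 3}
Step 4: union(3, 6) -> merged; set of 3 now {1, 3, 6, 8}
Step 5: find(2) -> no change; set of 2 is {2}
Step 6: union(3, 2) -> merged; set of 3 now {1, 2, 3, 6, 8}
Step 7: union(2, 7) -> merged; set of 2 now {1, 2, 3, 6, 7, 8}
Step 8: find(3) -> no change; set of 3 is {1, 2, 3, 6, 7, 8}
Step 9: union(7, 8) -> already same set; set of 7 now {1, 2, 3, 6, 7, 8}
Step 10: find(2) -> no change; set of 2 is {1, 2, 3, 6, 7, 8}
Step 11: union(8, 3) -> already same set; set of 8 now {1, 2, 3, 6, 7, 8}
Step 12: union(3, 7) -> already same set; set of 3 now {1, 2, 3, 6, 7, 8}
Step 13: find(4) -> no change; set of 4 is {4}
Step 14: union(5, 0) -> merged; set of 5 now {0, 5}
Step 15: union(1, 8) -> already same set; set of 1 now {1, 2, 3, 6, 7, 8}
Step 16: union(3, 8) -> already same set; set of 3 now {1, 2, 3, 6, 7, 8}
Step 17: union(5, 0) -> already same set; set of 5 now {0, 5}
Step 18: union(2, 7) -> already same set; set of 2 now {1, 2, 3, 6, 7, 8}
Step 19: find(0) -> no change; set of 0 is {0, 5}
Step 20: find(1) -> no change; set of 1 is {1, 2, 3, 6, 7, 8}
Step 21: union(1, 3) -> already same set; set of 1 now {1, 2, 3, 6, 7, 8}
Step 22: union(2, 3) -> already same set; set of 2 now {1, 2, 3, 6, 7, 8}
Step 23: union(5, 3) -> merged; set of 5 now {0, 1, 2, 3, 5, 6, 7, 8}
Step 24: union(8, 2) -> already same set; set of 8 now {0, 1, 2, 3, 5, 6, 7, 8}
Step 25: union(8, 6) -> already same set; set of 8 now {0, 1, 2, 3, 5, 6, 7, 8}
Set of 7: {0, 1, 2, 3, 5, 6, 7, 8}; 6 is a member.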